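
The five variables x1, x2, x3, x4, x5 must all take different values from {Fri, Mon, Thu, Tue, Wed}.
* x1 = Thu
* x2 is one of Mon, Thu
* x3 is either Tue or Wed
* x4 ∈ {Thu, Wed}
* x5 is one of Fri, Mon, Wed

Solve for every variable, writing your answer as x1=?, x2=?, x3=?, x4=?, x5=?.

x1 must be Thu (only option left). Eliminate Thu elsewhere: x2, x4.
x2 has just one choice, so x2 = Mon. Remove Mon from x5.
x4 has just one choice, so x4 = Wed. So x3, x5 can't be Wed.
x5 has just one choice, so x5 = Fri.
x3's domain is down to {Tue}, so x3 = Tue.

x1=Thu, x2=Mon, x3=Tue, x4=Wed, x5=Fri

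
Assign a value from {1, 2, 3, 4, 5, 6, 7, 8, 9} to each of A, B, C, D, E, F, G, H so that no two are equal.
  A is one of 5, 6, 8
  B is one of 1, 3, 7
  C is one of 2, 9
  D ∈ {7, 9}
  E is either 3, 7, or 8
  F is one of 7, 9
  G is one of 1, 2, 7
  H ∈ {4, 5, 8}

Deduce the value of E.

D and F between them cover only {7, 9} — a naked pair. Remove those values from B, C, E, G.
That leaves C = 2. Strike 2 from G.
G must be 1 (only option left). Eliminate 1 elsewhere: B.
B must be 3 (only option left). Remove 3 from E.
So E = 8.

8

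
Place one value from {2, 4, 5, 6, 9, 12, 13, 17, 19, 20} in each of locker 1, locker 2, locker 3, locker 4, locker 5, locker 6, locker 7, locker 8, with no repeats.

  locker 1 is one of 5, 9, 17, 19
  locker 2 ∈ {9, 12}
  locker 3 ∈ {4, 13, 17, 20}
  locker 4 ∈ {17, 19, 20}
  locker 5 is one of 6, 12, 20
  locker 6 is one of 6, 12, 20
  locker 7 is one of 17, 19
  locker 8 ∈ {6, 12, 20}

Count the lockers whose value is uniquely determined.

2

locker 5, locker 6, locker 8 share exactly the 3 values {6, 12, 20}; by pigeonhole those values go to them, so strike 6, 12, 20 from locker 2, locker 3, locker 4.
locker 2's domain is down to {9}, so locker 2 = 9. Eliminate 9 elsewhere: locker 1.
locker 4 and locker 7 between them cover only {17, 19} — a naked pair. Remove those values from locker 1, locker 3.
That leaves locker 1 = 5.
Determined: locker 1=5, locker 2=9. The other lockers each still have more than one consistent value. That makes 2.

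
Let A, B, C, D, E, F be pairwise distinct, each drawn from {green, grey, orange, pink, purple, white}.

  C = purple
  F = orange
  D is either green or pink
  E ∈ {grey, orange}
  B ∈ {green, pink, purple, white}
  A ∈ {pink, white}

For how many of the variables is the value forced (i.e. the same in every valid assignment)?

C has just one choice, so C = purple. So B can't be purple.
That leaves F = orange. So E can't be orange.
E has just one choice, so E = grey.
Determined: C=purple, E=grey, F=orange. The other variables each still have more than one consistent value. That makes 3.

3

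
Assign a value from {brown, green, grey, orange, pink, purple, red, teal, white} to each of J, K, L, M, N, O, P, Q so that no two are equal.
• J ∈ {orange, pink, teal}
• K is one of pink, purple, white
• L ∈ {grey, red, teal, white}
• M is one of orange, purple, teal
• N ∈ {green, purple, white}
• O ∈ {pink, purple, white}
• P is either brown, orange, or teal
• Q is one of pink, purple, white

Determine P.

K, O, Q between them cover only {pink, purple, white} — a naked triple. Remove those values from J, L, M, N.
N's domain is down to {green}, so N = green.
J and M share exactly the 2 values {orange, teal}; by pigeonhole those values go to them, so strike orange, teal from L, P.
So P = brown.

brown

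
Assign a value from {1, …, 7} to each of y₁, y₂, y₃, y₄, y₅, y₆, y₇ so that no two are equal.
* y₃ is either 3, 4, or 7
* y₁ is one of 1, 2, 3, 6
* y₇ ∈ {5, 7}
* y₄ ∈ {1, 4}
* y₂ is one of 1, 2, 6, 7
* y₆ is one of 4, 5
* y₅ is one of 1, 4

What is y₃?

3

The 2 variables y₄ and y₅ are confined to {1, 4}, which locks those values in; drop them from y₁, y₂, y₃, y₆.
y₆ has just one choice, so y₆ = 5. Remove 5 from y₇.
That leaves y₇ = 7. Eliminate 7 elsewhere: y₂, y₃.
So y₃ = 3.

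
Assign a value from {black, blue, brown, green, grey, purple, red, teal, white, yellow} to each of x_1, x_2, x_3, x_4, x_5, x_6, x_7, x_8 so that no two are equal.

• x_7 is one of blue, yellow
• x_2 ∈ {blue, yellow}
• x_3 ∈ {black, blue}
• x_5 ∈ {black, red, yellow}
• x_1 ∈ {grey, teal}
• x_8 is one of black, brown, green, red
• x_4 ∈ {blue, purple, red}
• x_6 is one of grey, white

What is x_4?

x_2 and x_7 share exactly the 2 values {blue, yellow}; by pigeonhole those values go to them, so strike blue, yellow from x_3, x_4, x_5.
x_3's domain is down to {black}, so x_3 = black. Strike black from x_5, x_8.
x_5 has just one choice, so x_5 = red. Remove red from x_4, x_8.
So x_4 = purple.

purple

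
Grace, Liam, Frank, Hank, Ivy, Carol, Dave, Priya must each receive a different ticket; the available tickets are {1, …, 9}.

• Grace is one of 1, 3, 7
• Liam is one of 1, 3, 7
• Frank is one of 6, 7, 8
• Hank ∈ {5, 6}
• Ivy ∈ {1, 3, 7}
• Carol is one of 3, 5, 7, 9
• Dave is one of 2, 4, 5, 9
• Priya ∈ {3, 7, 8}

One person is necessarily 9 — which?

Carol

Grace, Liam, Ivy between them cover only {1, 3, 7} — a naked triple. Remove those values from Frank, Carol, Priya.
Priya has just one choice, so Priya = 8. Strike 8 from Frank.
Frank's domain is down to {6}, so Frank = 6. So Hank can't be 6.
Hank's domain is down to {5}, so Hank = 5. Strike 5 from Carol, Dave.
So 9 goes to Carol.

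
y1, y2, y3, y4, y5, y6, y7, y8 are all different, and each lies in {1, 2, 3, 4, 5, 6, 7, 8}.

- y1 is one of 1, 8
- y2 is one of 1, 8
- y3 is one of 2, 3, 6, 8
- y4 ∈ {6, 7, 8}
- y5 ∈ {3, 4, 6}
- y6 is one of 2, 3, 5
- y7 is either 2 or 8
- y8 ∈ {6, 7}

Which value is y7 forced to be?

2

The 8 variables together cover exactly {1, 2, 3, 4, 5, 6, 7, 8} — 8 values for 8 variables — and 4 appears only in y5's list, so y5 = 4.
Among the 7 still-open variables, 5 fits only y6 (and all 7 values in {1, 2, 3, 5, 6, 7, 8} must be used), so y6 = 5.
The 6 still-open variables together cover exactly {1, 2, 3, 6, 7, 8} — 6 values for 6 variables — and 3 appears only in y3's list, so y3 = 3.
The 5 still-open variables draw from only 5 values {1, 2, 6, 7, 8}, so each is used; only y7 can be 2, hence y7 = 2.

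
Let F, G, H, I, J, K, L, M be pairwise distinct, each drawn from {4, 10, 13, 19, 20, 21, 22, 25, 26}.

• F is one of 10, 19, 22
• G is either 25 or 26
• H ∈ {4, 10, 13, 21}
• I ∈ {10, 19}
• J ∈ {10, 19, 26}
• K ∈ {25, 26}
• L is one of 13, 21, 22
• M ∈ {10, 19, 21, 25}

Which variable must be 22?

The 8 variables draw from only 8 values {4, 10, 13, 19, 21, 22, 25, 26}, so each is used; only H can be 4, hence H = 4.
Among the 7 still-open variables, 13 fits only L (and all 7 values in {10, 13, 19, 21, 22, 25, 26} must be used), so L = 13.
The 6 still-open variables draw from only 6 values {10, 19, 21, 22, 25, 26}, so each is used; only M can be 21, hence M = 21.
Among the 5 still-open variables, 22 fits only F (and all 5 values in {10, 19, 22, 25, 26} must be used), so F = 22.

F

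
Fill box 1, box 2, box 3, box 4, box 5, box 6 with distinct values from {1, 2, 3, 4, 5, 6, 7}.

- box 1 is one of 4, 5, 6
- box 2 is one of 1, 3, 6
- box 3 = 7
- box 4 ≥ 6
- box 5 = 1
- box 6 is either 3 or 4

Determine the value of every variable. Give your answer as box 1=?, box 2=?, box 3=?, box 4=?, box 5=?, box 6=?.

box 3 has just one choice, so box 3 = 7. So box 4 can't be 7.
box 4 has just one choice, so box 4 = 6. So box 1, box 2 can't be 6.
box 5's domain is down to {1}, so box 5 = 1. Remove 1 from box 2.
That leaves box 2 = 3. Strike 3 from box 6.
box 6 has just one choice, so box 6 = 4. Strike 4 from box 1.
box 1 has just one choice, so box 1 = 5.

box 1=5, box 2=3, box 3=7, box 4=6, box 5=1, box 6=4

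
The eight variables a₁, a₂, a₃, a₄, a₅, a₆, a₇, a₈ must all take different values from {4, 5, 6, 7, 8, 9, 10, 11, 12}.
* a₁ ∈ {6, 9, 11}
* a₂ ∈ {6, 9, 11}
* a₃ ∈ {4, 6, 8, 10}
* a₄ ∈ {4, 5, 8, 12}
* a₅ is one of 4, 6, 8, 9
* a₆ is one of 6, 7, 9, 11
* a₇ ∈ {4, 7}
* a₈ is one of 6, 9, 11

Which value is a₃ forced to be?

a₁, a₂, a₈ between them cover only {6, 9, 11} — a naked triple. Remove those values from a₃, a₅, a₆.
That leaves a₆ = 7. Strike 7 from a₇.
a₇ has just one choice, so a₇ = 4. Strike 4 from a₃, a₄, a₅.
a₅'s domain is down to {8}, so a₅ = 8. Remove 8 from a₃, a₄.
So a₃ = 10.

10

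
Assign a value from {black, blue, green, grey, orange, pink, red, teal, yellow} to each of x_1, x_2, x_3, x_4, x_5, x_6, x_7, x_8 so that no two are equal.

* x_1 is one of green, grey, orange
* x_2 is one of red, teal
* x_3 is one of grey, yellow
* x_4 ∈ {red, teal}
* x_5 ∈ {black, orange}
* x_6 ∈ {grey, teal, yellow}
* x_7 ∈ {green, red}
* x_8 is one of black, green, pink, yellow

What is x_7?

green

Among the 8 variables, pink fits only x_8 (and all 8 values in {black, green, grey, orange, pink, red, teal, yellow} must be used), so x_8 = pink.
The 7 still-open variables draw from only 7 values {black, green, grey, orange, red, teal, yellow}, so each is used; only x_5 can be black, hence x_5 = black.
The 6 still-open variables together cover exactly {green, grey, orange, red, teal, yellow} — 6 values for 6 variables — and orange appears only in x_1's list, so x_1 = orange.
Among the 5 still-open variables, green fits only x_7 (and all 5 values in {green, grey, red, teal, yellow} must be used), so x_7 = green.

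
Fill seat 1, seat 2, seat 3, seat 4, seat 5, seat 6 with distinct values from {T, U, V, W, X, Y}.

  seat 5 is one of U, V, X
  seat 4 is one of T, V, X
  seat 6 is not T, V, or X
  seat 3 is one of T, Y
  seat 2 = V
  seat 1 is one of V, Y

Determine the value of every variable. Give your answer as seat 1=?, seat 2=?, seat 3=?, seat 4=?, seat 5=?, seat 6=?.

seat 2's domain is down to {V}, so seat 2 = V. Remove V from seat 1, seat 4, seat 5.
That leaves seat 1 = Y. Eliminate Y elsewhere: seat 3, seat 6.
seat 3 has just one choice, so seat 3 = T. Strike T from seat 4.
seat 4's domain is down to {X}, so seat 4 = X. So seat 5 can't be X.
seat 5's domain is down to {U}, so seat 5 = U. Eliminate U elsewhere: seat 6.
seat 6 must be W (only option left).

seat 1=Y, seat 2=V, seat 3=T, seat 4=X, seat 5=U, seat 6=W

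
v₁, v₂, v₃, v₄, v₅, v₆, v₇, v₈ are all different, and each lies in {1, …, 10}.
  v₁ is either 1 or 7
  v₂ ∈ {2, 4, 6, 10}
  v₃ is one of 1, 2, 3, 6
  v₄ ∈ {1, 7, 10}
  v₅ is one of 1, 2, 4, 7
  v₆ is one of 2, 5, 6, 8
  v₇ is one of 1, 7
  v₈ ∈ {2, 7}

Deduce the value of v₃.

The 2 variables v₁ and v₇ are confined to {1, 7}, which locks those values in; drop them from v₃, v₄, v₅, v₈.
That leaves v₄ = 10. So v₂ can't be 10.
v₈ has just one choice, so v₈ = 2. So v₂, v₃, v₅, v₆ can't be 2.
v₅ must be 4 (only option left). Remove 4 from v₂.
That leaves v₂ = 6. Strike 6 from v₃, v₆.
So v₃ = 3.

3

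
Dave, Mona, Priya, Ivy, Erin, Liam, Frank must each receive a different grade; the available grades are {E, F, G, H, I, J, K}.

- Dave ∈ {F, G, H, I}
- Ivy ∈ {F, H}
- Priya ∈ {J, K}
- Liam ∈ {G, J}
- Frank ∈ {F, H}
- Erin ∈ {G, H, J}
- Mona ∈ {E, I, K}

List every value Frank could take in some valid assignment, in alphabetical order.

F, H

The 7 variables together cover exactly {E, F, G, H, I, J, K} — 7 values for 7 variables — and E appears only in Mona's list, so Mona = E.
The 6 still-open variables together cover exactly {F, G, H, I, J, K} — 6 values for 6 variables — and I appears only in Dave's list, so Dave = I.
The 5 still-open variables draw from only 5 values {F, G, H, J, K}, so each is used; only Priya can be K, hence Priya = K.
The 2 variables Ivy and Frank are confined to {F, H}, which locks those values in; drop them from Erin.
No further eliminations apply; Frank can still be any of F, H.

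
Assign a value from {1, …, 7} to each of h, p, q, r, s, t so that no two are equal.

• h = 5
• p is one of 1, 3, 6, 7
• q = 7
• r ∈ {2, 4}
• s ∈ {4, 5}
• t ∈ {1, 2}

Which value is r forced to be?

2

h has just one choice, so h = 5. Remove 5 from s.
q has just one choice, so q = 7. Eliminate 7 elsewhere: p.
s has just one choice, so s = 4. So r can't be 4.
So r = 2.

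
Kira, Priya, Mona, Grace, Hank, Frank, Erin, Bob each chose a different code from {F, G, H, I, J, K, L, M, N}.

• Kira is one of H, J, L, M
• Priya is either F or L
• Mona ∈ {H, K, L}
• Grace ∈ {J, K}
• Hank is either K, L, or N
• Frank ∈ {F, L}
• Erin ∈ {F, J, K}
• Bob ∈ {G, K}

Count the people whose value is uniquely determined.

The 8 variables draw from only 8 values {F, G, H, J, K, L, M, N}, so each is used; only Bob can be G, hence Bob = G.
The 7 still-open variables draw from only 7 values {F, H, J, K, L, M, N}, so each is used; only Kira can be M, hence Kira = M.
The 6 still-open variables draw from only 6 values {F, H, J, K, L, N}, so each is used; only Mona can be H, hence Mona = H.
Among the 5 still-open variables, N fits only Hank (and all 5 values in {F, J, K, L, N} must be used), so Hank = N.
Priya and Frank share exactly the 2 values {F, L}; by pigeonhole those values go to them, so strike F, L from Erin.
Determined: Kira=M, Mona=H, Hank=N, Bob=G. The other people each still have more than one consistent value. That makes 4.

4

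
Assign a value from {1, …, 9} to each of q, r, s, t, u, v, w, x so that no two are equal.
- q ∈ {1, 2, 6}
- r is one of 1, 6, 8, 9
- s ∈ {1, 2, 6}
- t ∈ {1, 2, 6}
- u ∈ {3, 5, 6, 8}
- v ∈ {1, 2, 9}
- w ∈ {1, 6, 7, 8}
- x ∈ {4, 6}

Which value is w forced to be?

7

The 3 variables q, s, t are confined to {1, 2, 6}, which locks those values in; drop them from r, u, v, w, x.
v's domain is down to {9}, so v = 9. Eliminate 9 elsewhere: r.
x's domain is down to {4}, so x = 4.
That leaves r = 8. Eliminate 8 elsewhere: u, w.
So w = 7.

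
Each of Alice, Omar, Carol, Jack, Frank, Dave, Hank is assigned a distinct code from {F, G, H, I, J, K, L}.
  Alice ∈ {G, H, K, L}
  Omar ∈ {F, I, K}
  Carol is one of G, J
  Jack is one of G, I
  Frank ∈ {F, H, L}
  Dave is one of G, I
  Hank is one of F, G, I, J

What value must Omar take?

K

The 2 variables Jack and Dave are confined to {G, I}, which locks those values in; drop them from Alice, Omar, Carol, Hank.
Carol has just one choice, so Carol = J. Strike J from Hank.
Hank's domain is down to {F}, so Hank = F. So Omar, Frank can't be F.
So Omar = K.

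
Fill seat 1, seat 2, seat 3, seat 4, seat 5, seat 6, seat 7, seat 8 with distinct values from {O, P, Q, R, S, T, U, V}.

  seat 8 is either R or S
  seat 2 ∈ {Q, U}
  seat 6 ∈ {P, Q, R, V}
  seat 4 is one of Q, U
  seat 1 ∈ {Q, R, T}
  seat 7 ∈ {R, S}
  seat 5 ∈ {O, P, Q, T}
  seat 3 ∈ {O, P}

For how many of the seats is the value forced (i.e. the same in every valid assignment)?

The 8 variables together cover exactly {O, P, Q, R, S, T, U, V} — 8 values for 8 variables — and V appears only in seat 6's list, so seat 6 = V.
seat 2 and seat 4 share exactly the 2 values {Q, U}; by pigeonhole those values go to them, so strike Q, U from seat 1, seat 5.
The 2 variables seat 7 and seat 8 are confined to {R, S}, which locks those values in; drop them from seat 1.
seat 1 has just one choice, so seat 1 = T. Eliminate T elsewhere: seat 5.
Determined: seat 1=T, seat 6=V. The other seats each still have more than one consistent value. That makes 2.

2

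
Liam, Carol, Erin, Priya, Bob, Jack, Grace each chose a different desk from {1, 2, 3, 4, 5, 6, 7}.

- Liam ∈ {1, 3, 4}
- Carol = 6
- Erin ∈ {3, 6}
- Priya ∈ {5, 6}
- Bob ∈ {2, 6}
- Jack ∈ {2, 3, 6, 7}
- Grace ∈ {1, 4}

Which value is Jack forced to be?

Carol's domain is down to {6}, so Carol = 6. Strike 6 from Erin, Priya, Bob, Jack.
That leaves Erin = 3. Remove 3 from Liam, Jack.
That leaves Priya = 5.
Bob has just one choice, so Bob = 2. Strike 2 from Jack.
So Jack = 7.

7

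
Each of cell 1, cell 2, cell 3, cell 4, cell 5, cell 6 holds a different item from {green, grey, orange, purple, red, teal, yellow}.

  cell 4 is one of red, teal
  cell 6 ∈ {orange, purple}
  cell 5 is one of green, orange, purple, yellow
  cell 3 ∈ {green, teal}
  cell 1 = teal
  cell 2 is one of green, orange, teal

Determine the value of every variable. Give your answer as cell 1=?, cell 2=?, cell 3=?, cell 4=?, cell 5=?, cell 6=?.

cell 1=teal, cell 2=orange, cell 3=green, cell 4=red, cell 5=yellow, cell 6=purple

cell 1 has just one choice, so cell 1 = teal. So cell 2, cell 3, cell 4 can't be teal.
cell 3 has just one choice, so cell 3 = green. Remove green from cell 2, cell 5.
cell 4 must be red (only option left).
cell 2's domain is down to {orange}, so cell 2 = orange. So cell 5, cell 6 can't be orange.
cell 6 must be purple (only option left). Remove purple from cell 5.
That leaves cell 5 = yellow.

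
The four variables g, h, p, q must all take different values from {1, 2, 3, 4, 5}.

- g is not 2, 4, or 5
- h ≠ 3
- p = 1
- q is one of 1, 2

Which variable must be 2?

q

p's domain is down to {1}, so p = 1. Eliminate 1 elsewhere: g, h, q.
So 2 goes to q.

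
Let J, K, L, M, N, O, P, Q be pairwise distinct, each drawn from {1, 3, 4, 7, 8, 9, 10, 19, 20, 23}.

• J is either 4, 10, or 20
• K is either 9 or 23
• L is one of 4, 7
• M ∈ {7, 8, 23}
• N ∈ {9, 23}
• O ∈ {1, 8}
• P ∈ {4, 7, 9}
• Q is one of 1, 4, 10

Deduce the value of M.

Among the 8 variables, 20 fits only J (and all 8 values in {1, 4, 7, 8, 9, 10, 20, 23} must be used), so J = 20.
Among the 7 still-open variables, 10 fits only Q (and all 7 values in {1, 4, 7, 8, 9, 10, 23} must be used), so Q = 10.
The 6 still-open variables together cover exactly {1, 4, 7, 8, 9, 23} — 6 values for 6 variables — and 1 appears only in O's list, so O = 1.
The 5 still-open variables draw from only 5 values {4, 7, 8, 9, 23}, so each is used; only M can be 8, hence M = 8.

8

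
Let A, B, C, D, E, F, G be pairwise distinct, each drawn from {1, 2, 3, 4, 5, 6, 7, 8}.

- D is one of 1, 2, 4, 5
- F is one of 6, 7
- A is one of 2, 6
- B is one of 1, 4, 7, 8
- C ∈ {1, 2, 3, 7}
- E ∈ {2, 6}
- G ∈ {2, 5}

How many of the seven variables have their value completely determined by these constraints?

A and E between them cover only {2, 6} — a naked pair. Remove those values from C, D, F, G.
F has just one choice, so F = 7. Eliminate 7 elsewhere: B, C.
That leaves G = 5. Strike 5 from D.
Determined: F=7, G=5. The other variables each still have more than one consistent value. That makes 2.

2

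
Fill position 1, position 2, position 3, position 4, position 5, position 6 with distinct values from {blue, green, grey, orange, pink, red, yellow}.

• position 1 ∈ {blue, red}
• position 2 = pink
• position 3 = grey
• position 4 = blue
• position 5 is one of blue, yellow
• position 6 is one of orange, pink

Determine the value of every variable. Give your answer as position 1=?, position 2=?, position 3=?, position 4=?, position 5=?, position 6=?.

position 1=red, position 2=pink, position 3=grey, position 4=blue, position 5=yellow, position 6=orange

position 2 has just one choice, so position 2 = pink. Strike pink from position 6.
position 3 has just one choice, so position 3 = grey.
That leaves position 4 = blue. So position 1, position 5 can't be blue.
position 5 has just one choice, so position 5 = yellow.
That leaves position 6 = orange.
position 1 must be red (only option left).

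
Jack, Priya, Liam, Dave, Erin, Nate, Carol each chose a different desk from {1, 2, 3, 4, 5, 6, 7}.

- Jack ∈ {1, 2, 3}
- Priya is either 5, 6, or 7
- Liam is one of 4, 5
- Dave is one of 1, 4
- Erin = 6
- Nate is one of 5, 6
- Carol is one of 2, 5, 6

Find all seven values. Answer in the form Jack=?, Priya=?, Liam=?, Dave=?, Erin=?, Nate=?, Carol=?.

Erin's domain is down to {6}, so Erin = 6. Remove 6 from Priya, Nate, Carol.
Nate's domain is down to {5}, so Nate = 5. Eliminate 5 elsewhere: Priya, Liam, Carol.
Carol has just one choice, so Carol = 2. Remove 2 from Jack.
Priya's domain is down to {7}, so Priya = 7.
That leaves Liam = 4. Strike 4 from Dave.
That leaves Dave = 1. Remove 1 from Jack.
Jack must be 3 (only option left).

Jack=3, Priya=7, Liam=4, Dave=1, Erin=6, Nate=5, Carol=2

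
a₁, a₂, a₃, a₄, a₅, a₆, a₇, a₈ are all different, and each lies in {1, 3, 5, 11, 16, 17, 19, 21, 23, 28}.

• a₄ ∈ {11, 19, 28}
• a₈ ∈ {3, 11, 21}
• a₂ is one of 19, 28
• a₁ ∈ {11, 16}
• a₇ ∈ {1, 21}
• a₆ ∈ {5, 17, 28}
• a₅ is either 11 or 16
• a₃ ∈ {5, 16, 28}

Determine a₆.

a₁ and a₅ between them cover only {11, 16} — a naked pair. Remove those values from a₃, a₄, a₈.
a₂ and a₄ between them cover only {19, 28} — a naked pair. Remove those values from a₃, a₆.
a₃ must be 5 (only option left). Strike 5 from a₆.
So a₆ = 17.

17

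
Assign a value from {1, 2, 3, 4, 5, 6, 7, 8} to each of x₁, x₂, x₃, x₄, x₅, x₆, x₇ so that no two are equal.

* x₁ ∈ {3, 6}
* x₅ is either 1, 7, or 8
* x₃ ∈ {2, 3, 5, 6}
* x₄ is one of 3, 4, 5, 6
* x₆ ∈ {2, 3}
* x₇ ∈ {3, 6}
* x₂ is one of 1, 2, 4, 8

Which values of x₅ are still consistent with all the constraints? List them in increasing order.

1, 7, 8

The 2 variables x₁ and x₇ are confined to {3, 6}, which locks those values in; drop them from x₃, x₄, x₆.
That leaves x₆ = 2. Eliminate 2 elsewhere: x₂, x₃.
That leaves x₃ = 5. Strike 5 from x₄.
x₄ must be 4 (only option left). Eliminate 4 elsewhere: x₂.
No further eliminations apply; x₅ can still be any of 1, 7, 8.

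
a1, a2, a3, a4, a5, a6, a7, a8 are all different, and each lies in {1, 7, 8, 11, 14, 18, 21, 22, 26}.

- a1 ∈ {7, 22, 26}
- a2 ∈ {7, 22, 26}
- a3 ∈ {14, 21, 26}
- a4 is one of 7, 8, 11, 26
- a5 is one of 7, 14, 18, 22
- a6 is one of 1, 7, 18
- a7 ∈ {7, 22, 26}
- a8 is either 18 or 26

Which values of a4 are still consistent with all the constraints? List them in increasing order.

8, 11

a1, a2, a7 share exactly the 3 values {7, 22, 26}; by pigeonhole those values go to them, so strike 7, 22, 26 from a3, a4, a5, a6, a8.
a8 must be 18 (only option left). So a5, a6 can't be 18.
That leaves a5 = 14. Eliminate 14 elsewhere: a3.
a6's domain is down to {1}, so a6 = 1.
That leaves a3 = 21.
No further eliminations apply; a4 can still be any of 8, 11.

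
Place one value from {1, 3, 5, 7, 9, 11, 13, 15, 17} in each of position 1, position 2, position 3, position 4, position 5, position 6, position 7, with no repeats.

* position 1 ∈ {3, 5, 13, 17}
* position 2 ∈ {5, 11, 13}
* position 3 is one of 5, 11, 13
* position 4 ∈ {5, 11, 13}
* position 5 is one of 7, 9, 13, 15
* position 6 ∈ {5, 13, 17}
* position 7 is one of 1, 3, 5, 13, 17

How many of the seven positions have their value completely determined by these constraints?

3

position 2, position 3, position 4 share exactly the 3 values {5, 11, 13}; by pigeonhole those values go to them, so strike 5, 11, 13 from position 1, position 5, position 6, position 7.
That leaves position 6 = 17. Remove 17 from position 1, position 7.
That leaves position 1 = 3. Remove 3 from position 7.
position 7 must be 1 (only option left).
Determined: position 1=3, position 6=17, position 7=1. The other positions each still have more than one consistent value. That makes 3.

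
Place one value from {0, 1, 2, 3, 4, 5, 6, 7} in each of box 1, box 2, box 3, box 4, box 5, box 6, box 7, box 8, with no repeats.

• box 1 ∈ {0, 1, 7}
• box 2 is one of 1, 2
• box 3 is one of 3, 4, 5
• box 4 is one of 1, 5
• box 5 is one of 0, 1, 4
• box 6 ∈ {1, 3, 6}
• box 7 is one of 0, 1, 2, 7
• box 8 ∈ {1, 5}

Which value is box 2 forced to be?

2

The 8 variables together cover exactly {0, 1, 2, 3, 4, 5, 6, 7} — 8 values for 8 variables — and 6 appears only in box 6's list, so box 6 = 6.
Among the 7 still-open variables, 3 fits only box 3 (and all 7 values in {0, 1, 2, 3, 4, 5, 7} must be used), so box 3 = 3.
Among the 6 still-open variables, 4 fits only box 5 (and all 6 values in {0, 1, 2, 4, 5, 7} must be used), so box 5 = 4.
The 2 variables box 4 and box 8 are confined to {1, 5}, which locks those values in; drop them from box 1, box 2, box 7.
So box 2 = 2.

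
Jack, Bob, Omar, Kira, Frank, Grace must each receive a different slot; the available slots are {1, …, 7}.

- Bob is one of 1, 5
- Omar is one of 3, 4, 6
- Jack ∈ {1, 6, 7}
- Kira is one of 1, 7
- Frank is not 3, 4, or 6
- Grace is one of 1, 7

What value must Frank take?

Kira and Grace between them cover only {1, 7} — a naked pair. Remove those values from Jack, Bob, Frank.
Jack must be 6 (only option left). Remove 6 from Omar.
Bob must be 5 (only option left). So Frank can't be 5.
So Frank = 2.

2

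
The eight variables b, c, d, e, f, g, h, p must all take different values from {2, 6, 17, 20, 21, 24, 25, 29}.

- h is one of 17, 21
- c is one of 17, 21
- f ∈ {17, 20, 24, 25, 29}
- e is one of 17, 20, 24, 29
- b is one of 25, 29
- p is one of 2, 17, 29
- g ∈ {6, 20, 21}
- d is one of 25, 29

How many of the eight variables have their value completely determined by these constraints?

The 8 variables draw from only 8 values {2, 6, 17, 20, 21, 24, 25, 29}, so each is used; only p can be 2, hence p = 2.
Among the 7 still-open variables, 6 fits only g (and all 7 values in {6, 17, 20, 21, 24, 25, 29} must be used), so g = 6.
b and d between them cover only {25, 29} — a naked pair. Remove those values from e, f.
c and h between them cover only {17, 21} — a naked pair. Remove those values from e, f.
Determined: g=6, p=2. The other variables each still have more than one consistent value. That makes 2.

2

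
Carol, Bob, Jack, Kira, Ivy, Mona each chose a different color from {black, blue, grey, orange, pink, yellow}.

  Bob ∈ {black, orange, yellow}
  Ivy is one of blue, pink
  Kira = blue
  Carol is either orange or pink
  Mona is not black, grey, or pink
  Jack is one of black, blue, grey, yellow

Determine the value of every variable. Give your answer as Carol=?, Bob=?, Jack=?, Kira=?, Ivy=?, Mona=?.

Carol=orange, Bob=black, Jack=grey, Kira=blue, Ivy=pink, Mona=yellow

Kira's domain is down to {blue}, so Kira = blue. Eliminate blue elsewhere: Jack, Ivy, Mona.
Ivy must be pink (only option left). Strike pink from Carol.
Carol's domain is down to {orange}, so Carol = orange. So Bob, Mona can't be orange.
Mona must be yellow (only option left). So Bob, Jack can't be yellow.
That leaves Bob = black. Remove black from Jack.
Jack has just one choice, so Jack = grey.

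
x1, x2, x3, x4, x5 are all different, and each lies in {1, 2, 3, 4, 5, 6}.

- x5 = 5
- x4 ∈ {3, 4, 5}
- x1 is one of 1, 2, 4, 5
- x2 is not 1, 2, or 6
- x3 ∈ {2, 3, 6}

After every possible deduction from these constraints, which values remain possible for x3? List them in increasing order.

2, 6

x5 has just one choice, so x5 = 5. Eliminate 5 elsewhere: x1, x2, x4.
x2 and x4 share exactly the 2 values {3, 4}; by pigeonhole those values go to them, so strike 3, 4 from x1, x3.
No further eliminations apply; x3 can still be any of 2, 6.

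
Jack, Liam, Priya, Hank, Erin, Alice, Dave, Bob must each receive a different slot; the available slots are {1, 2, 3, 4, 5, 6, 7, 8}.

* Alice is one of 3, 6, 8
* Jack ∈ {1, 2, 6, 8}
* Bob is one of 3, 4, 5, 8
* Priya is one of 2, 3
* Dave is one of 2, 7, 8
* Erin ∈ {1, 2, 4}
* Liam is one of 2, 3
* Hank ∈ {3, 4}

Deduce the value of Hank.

The 8 variables draw from only 8 values {1, 2, 3, 4, 5, 6, 7, 8}, so each is used; only Bob can be 5, hence Bob = 5.
Among the 7 still-open variables, 7 fits only Dave (and all 7 values in {1, 2, 3, 4, 6, 7, 8} must be used), so Dave = 7.
The 2 variables Liam and Priya are confined to {2, 3}, which locks those values in; drop them from Jack, Hank, Erin, Alice.
So Hank = 4.

4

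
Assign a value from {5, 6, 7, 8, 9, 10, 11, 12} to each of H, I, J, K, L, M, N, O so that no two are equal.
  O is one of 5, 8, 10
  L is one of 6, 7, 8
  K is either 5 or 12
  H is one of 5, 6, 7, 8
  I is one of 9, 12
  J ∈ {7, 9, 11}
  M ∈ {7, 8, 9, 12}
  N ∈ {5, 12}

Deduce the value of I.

The 8 variables together cover exactly {5, 6, 7, 8, 9, 10, 11, 12} — 8 values for 8 variables — and 10 appears only in O's list, so O = 10.
The 7 still-open variables draw from only 7 values {5, 6, 7, 8, 9, 11, 12}, so each is used; only J can be 11, hence J = 11.
K and N share exactly the 2 values {5, 12}; by pigeonhole those values go to them, so strike 5, 12 from H, I, M.
So I = 9.

9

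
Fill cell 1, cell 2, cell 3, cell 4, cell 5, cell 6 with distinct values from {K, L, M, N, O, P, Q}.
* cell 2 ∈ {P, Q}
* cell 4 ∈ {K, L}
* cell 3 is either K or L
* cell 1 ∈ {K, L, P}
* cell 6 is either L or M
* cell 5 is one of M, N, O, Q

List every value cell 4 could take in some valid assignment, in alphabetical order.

K, L

cell 3 and cell 4 between them cover only {K, L} — a naked pair. Remove those values from cell 1, cell 6.
cell 1's domain is down to {P}, so cell 1 = P. So cell 2 can't be P.
That leaves cell 2 = Q. Remove Q from cell 5.
That leaves cell 6 = M. Remove M from cell 5.
No further eliminations apply; cell 4 can still be any of K, L.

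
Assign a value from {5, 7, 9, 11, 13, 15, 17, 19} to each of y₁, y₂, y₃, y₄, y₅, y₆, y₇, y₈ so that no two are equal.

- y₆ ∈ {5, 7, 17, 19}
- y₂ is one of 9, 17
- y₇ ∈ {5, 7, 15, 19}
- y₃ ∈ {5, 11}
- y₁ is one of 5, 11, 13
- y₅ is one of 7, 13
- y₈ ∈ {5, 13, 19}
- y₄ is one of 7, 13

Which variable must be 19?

y₈

The 8 variables draw from only 8 values {5, 7, 9, 11, 13, 15, 17, 19}, so each is used; only y₂ can be 9, hence y₂ = 9.
Among the 7 still-open variables, 15 fits only y₇ (and all 7 values in {5, 7, 11, 13, 15, 17, 19} must be used), so y₇ = 15.
The 6 still-open variables draw from only 6 values {5, 7, 11, 13, 17, 19}, so each is used; only y₆ can be 17, hence y₆ = 17.
The 5 still-open variables together cover exactly {5, 7, 11, 13, 19} — 5 values for 5 variables — and 19 appears only in y₈'s list, so y₈ = 19.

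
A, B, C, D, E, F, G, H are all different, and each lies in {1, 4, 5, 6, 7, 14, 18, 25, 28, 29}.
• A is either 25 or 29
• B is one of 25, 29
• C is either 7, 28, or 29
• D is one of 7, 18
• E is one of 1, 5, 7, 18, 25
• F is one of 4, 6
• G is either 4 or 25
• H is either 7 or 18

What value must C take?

A and B share exactly the 2 values {25, 29}; by pigeonhole those values go to them, so strike 25, 29 from C, E, G.
G must be 4 (only option left). So F can't be 4.
That leaves F = 6.
D and H share exactly the 2 values {7, 18}; by pigeonhole those values go to them, so strike 7, 18 from C, E.
So C = 28.

28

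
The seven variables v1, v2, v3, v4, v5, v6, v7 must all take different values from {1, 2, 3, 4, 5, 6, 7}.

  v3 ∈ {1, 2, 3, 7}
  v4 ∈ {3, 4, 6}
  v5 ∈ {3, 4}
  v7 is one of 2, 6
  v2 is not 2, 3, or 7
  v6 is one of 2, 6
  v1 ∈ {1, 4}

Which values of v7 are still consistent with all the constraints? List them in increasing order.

2, 6

The 7 variables draw from only 7 values {1, 2, 3, 4, 5, 6, 7}, so each is used; only v2 can be 5, hence v2 = 5.
The 6 still-open variables together cover exactly {1, 2, 3, 4, 6, 7} — 6 values for 6 variables — and 7 appears only in v3's list, so v3 = 7.
The 5 still-open variables draw from only 5 values {1, 2, 3, 4, 6}, so each is used; only v1 can be 1, hence v1 = 1.
v6 and v7 between them cover only {2, 6} — a naked pair. Remove those values from v4.
No further eliminations apply; v7 can still be any of 2, 6.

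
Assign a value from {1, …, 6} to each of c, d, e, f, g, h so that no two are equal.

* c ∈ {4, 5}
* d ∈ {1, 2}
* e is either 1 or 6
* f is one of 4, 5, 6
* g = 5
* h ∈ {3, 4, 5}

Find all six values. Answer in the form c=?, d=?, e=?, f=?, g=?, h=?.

c=4, d=2, e=1, f=6, g=5, h=3

g's domain is down to {5}, so g = 5. Strike 5 from c, f, h.
That leaves c = 4. So f, h can't be 4.
f's domain is down to {6}, so f = 6. Eliminate 6 elsewhere: e.
h must be 3 (only option left).
e's domain is down to {1}, so e = 1. Strike 1 from d.
d must be 2 (only option left).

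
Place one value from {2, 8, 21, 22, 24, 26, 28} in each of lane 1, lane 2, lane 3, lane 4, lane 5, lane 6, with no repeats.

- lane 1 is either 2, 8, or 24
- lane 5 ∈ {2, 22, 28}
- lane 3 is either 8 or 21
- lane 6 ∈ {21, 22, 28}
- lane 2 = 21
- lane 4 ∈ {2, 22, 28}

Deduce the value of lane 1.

24

lane 2 has just one choice, so lane 2 = 21. So lane 3, lane 6 can't be 21.
That leaves lane 3 = 8. So lane 1 can't be 8.
The 4 still-open variables together cover exactly {2, 22, 24, 28} — 4 values for 4 variables — and 24 appears only in lane 1's list, so lane 1 = 24.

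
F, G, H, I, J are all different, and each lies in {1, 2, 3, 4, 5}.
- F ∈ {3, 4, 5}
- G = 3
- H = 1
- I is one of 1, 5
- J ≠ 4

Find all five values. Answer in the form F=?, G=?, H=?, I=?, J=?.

F=4, G=3, H=1, I=5, J=2

G must be 3 (only option left). Remove 3 from F, J.
H's domain is down to {1}, so H = 1. Eliminate 1 elsewhere: I, J.
I must be 5 (only option left). Eliminate 5 elsewhere: F, J.
J's domain is down to {2}, so J = 2.
That leaves F = 4.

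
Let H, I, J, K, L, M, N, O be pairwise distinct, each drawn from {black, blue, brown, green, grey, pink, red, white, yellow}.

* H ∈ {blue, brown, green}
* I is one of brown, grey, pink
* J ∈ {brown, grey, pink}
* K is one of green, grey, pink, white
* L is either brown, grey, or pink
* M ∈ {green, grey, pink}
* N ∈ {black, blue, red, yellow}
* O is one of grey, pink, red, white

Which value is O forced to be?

red

The 3 variables I, J, L are confined to {brown, grey, pink}, which locks those values in; drop them from H, K, M, O.
M's domain is down to {green}, so M = green. So H, K can't be green.
H must be blue (only option left). So N can't be blue.
K's domain is down to {white}, so K = white. Eliminate white elsewhere: O.
So O = red.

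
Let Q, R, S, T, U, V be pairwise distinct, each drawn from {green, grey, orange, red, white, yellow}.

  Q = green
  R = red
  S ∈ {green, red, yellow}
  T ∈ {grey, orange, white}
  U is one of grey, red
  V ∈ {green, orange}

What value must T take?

Q's domain is down to {green}, so Q = green. So S, V can't be green.
R's domain is down to {red}, so R = red. So S, U can't be red.
S has just one choice, so S = yellow.
That leaves U = grey. So T can't be grey.
V must be orange (only option left). Remove orange from T.
So T = white.

white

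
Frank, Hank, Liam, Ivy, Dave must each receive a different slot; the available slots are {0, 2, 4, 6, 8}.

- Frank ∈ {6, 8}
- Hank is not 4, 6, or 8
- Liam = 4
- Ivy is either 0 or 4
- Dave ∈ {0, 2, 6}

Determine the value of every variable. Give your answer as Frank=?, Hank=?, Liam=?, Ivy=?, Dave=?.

Frank=8, Hank=2, Liam=4, Ivy=0, Dave=6

Liam must be 4 (only option left). Strike 4 from Ivy.
Ivy must be 0 (only option left). Eliminate 0 elsewhere: Hank, Dave.
Hank must be 2 (only option left). Remove 2 from Dave.
Dave must be 6 (only option left). So Frank can't be 6.
That leaves Frank = 8.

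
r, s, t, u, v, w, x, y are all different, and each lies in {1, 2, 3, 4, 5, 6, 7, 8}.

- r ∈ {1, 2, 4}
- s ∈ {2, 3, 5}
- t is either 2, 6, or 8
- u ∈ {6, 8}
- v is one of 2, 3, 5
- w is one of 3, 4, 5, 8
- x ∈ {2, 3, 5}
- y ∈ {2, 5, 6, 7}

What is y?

7

The 8 variables draw from only 8 values {1, 2, 3, 4, 5, 6, 7, 8}, so each is used; only r can be 1, hence r = 1.
Among the 7 still-open variables, 4 fits only w (and all 7 values in {2, 3, 4, 5, 6, 7, 8} must be used), so w = 4.
The 6 still-open variables together cover exactly {2, 3, 5, 6, 7, 8} — 6 values for 6 variables — and 7 appears only in y's list, so y = 7.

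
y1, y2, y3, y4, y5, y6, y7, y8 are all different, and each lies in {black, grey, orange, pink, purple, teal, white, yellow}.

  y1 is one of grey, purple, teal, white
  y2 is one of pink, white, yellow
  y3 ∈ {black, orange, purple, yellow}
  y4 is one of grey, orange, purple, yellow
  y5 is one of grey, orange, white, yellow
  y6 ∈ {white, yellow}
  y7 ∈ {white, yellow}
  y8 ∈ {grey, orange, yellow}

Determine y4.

purple

The 8 variables draw from only 8 values {black, grey, orange, pink, purple, teal, white, yellow}, so each is used; only y3 can be black, hence y3 = black.
The 7 still-open variables draw from only 7 values {grey, orange, pink, purple, teal, white, yellow}, so each is used; only y2 can be pink, hence y2 = pink.
The 6 still-open variables draw from only 6 values {grey, orange, purple, teal, white, yellow}, so each is used; only y1 can be teal, hence y1 = teal.
The 5 still-open variables draw from only 5 values {grey, orange, purple, white, yellow}, so each is used; only y4 can be purple, hence y4 = purple.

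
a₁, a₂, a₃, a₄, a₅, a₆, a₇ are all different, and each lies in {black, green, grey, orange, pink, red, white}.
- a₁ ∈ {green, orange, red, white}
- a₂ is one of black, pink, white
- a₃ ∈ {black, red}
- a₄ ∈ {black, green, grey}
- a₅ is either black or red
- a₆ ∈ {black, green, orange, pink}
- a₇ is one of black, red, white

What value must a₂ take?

pink

Among the 7 variables, grey fits only a₄ (and all 7 values in {black, green, grey, orange, pink, red, white} must be used), so a₄ = grey.
The 2 variables a₃ and a₅ are confined to {black, red}, which locks those values in; drop them from a₁, a₂, a₆, a₇.
That leaves a₇ = white. Remove white from a₁, a₂.
So a₂ = pink.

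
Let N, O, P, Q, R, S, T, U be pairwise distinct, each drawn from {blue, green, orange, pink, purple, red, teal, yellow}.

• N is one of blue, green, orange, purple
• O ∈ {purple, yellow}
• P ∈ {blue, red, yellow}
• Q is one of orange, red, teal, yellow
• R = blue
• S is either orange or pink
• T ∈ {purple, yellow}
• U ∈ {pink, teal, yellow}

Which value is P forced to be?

red

R has just one choice, so R = blue. Remove blue from N, P.
Among the 7 still-open variables, green fits only N (and all 7 values in {green, orange, pink, purple, red, teal, yellow} must be used), so N = green.
O and T between them cover only {purple, yellow} — a naked pair. Remove those values from P, Q, U.
So P = red.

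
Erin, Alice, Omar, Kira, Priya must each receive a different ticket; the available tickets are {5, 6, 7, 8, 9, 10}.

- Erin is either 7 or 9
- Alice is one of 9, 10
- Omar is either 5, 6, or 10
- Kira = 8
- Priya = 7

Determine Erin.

Kira's domain is down to {8}, so Kira = 8.
Priya must be 7 (only option left). So Erin can't be 7.
So Erin = 9.

9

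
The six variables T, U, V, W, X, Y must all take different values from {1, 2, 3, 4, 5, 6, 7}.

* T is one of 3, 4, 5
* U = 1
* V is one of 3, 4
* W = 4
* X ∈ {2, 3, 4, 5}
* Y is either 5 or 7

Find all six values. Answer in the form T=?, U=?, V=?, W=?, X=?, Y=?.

T=5, U=1, V=3, W=4, X=2, Y=7

U must be 1 (only option left).
W has just one choice, so W = 4. So T, V, X can't be 4.
That leaves V = 3. Remove 3 from T, X.
T has just one choice, so T = 5. So X, Y can't be 5.
That leaves X = 2.
That leaves Y = 7.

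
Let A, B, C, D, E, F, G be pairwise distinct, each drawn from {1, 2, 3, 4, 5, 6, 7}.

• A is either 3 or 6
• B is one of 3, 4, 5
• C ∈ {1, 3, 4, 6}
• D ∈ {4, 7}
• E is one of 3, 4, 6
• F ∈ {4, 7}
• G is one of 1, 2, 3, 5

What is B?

Among the 7 variables, 2 fits only G (and all 7 values in {1, 2, 3, 4, 5, 6, 7} must be used), so G = 2.
The 6 still-open variables draw from only 6 values {1, 3, 4, 5, 6, 7}, so each is used; only C can be 1, hence C = 1.
The 5 still-open variables together cover exactly {3, 4, 5, 6, 7} — 5 values for 5 variables — and 5 appears only in B's list, so B = 5.

5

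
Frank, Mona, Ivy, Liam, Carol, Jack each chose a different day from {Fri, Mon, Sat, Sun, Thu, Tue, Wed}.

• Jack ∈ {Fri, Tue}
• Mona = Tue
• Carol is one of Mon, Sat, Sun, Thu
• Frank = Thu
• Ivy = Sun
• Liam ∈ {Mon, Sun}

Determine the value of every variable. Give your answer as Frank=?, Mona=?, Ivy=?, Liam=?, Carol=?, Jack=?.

Frank=Thu, Mona=Tue, Ivy=Sun, Liam=Mon, Carol=Sat, Jack=Fri

Frank has just one choice, so Frank = Thu. Strike Thu from Carol.
Mona must be Tue (only option left). Eliminate Tue elsewhere: Jack.
Ivy's domain is down to {Sun}, so Ivy = Sun. So Liam, Carol can't be Sun.
Liam's domain is down to {Mon}, so Liam = Mon. Strike Mon from Carol.
Carol must be Sat (only option left).
Jack's domain is down to {Fri}, so Jack = Fri.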